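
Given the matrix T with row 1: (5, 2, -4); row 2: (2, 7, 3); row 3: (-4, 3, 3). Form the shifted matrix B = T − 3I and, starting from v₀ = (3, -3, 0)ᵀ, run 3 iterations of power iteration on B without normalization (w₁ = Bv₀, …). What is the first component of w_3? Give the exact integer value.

42

B = T − 3I has rows (2, 2, -4); (2, 4, 3); (-4, 3, 0)
w1 = Bv₀ = (2·3 + 2·(-3) + (-4)·0; 2·3 + 4·(-3) + 3·0; (-4)·3 + 3·(-3) + 0·0) = (0, -6, -21)
w2 = Bw1 = (2·0 + 2·(-6) + (-4)·(-21); 2·0 + 4·(-6) + 3·(-21); (-4)·0 + 3·(-6) + 0·(-21)) = (72, -87, -18)
w3 = Bw2 = (42, -258, -549)
Requested component of w3: 42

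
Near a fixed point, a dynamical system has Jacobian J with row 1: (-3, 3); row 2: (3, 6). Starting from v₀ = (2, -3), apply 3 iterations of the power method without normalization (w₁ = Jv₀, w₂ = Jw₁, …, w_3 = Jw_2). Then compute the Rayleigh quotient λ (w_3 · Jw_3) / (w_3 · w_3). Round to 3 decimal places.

w1 = Jv₀ = (-15, -12)
w2 = Jw1 = (9, -117)
w3 = Jw2 = (-378, -675)
Jw3 = (-891, -5184)
w3·Jw3 = (-378)·(-891) + (-675)·(-5184) = 3835998; w3·w3 = (-378)·(-378) + (-675)·(-675) = 598509
λ ≈ 3835998/598509 = 6.409

λ ≈ 6.409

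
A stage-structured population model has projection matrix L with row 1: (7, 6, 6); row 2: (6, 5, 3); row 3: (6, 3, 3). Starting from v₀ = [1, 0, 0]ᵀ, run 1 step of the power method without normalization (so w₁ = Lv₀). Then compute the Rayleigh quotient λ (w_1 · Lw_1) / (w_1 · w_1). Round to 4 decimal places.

15.3306

w1 = Lv₀ = (7·1 + 6·0 + 6·0; 6·1 + 5·0 + 3·0; 6·1 + 3·0 + 3·0) = (7, 6, 6)
Lw1 = (121, 90, 78)
w1·Lw1 = 7·121 + 6·90 + 6·78 = 1855; w1·w1 = 7·7 + 6·6 + 6·6 = 121
λ ≈ 1855/121 = 15.3306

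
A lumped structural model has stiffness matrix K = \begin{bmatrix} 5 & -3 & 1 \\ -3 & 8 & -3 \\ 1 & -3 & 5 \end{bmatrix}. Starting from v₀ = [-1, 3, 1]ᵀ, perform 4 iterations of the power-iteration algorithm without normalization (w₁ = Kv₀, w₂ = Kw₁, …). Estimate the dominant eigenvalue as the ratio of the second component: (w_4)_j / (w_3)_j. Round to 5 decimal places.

w1 = Kv₀ = (-13, 24, -5)
w2 = Kw1 = (-142, 246, -110)
w3 = Kw2 = (-1558, 2724, -1430)
w4 = Kw3 = (-17392, 30756, -16880)
Ratio at component: 30756 / 2724 = 11.29075

λ ≈ 11.29075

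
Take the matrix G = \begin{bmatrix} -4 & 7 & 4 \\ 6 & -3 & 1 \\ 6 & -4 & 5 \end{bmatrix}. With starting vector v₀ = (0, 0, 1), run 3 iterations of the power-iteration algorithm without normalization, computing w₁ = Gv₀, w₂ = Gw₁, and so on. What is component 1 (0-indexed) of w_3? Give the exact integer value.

w1 = Gv₀ = ((-4)·0 + 7·0 + 4·1; 6·0 + (-3)·0 + 1·1; 6·0 + (-4)·0 + 5·1) = (4, 1, 5)
w2 = Gw1 = ((-4)·4 + 7·1 + 4·5; 6·4 + (-3)·1 + 1·5; 6·4 + (-4)·1 + 5·5) = (11, 26, 45)
w3 = Gw2 = (318, 33, 187)
The requested component of w3 is 33.

33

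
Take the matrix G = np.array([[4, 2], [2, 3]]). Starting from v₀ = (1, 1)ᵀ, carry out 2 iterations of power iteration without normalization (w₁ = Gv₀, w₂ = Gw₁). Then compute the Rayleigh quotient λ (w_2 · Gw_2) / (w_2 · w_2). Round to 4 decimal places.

λ ≈ 5.5613

w1 = Gv₀ = (4·1 + 2·1; 2·1 + 3·1) = (6, 5)
w2 = Gw1 = (4·6 + 2·5; 2·6 + 3·5) = (34, 27)
Gw2 = (190, 149)
w2·Gw2 = 34·190 + 27·149 = 10483; w2·w2 = 34·34 + 27·27 = 1885
λ ≈ 10483/1885 = 5.5613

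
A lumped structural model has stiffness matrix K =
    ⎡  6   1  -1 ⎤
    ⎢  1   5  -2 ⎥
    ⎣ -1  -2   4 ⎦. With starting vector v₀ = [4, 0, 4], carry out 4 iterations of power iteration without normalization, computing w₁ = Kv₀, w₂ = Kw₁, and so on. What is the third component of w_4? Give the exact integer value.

-36

w1 = Kv₀ = (6·4 + 1·0 + (-1)·4; 1·4 + 5·0 + (-2)·4; (-1)·4 + (-2)·0 + 4·4) = (20, -4, 12)
w2 = Kw1 = (6·20 + 1·(-4) + (-1)·12; 1·20 + 5·(-4) + (-2)·12; (-1)·20 + (-2)·(-4) + 4·12) = (104, -24, 36)
w3 = Kw2 = (564, -88, 88)
w4 = Kw3 = (3208, -52, -36)
The requested component of w4 is -36.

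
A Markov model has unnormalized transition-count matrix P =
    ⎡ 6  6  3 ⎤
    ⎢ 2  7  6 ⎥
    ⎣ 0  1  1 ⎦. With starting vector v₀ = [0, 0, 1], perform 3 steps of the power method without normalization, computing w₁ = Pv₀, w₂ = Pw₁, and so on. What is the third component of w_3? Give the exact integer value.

w1 = Pv₀ = (6·0 + 6·0 + 3·1; 2·0 + 7·0 + 6·1; 0·0 + 1·0 + 1·1) = (3, 6, 1)
w2 = Pw1 = (6·3 + 6·6 + 3·1; 2·3 + 7·6 + 6·1; 0·3 + 1·6 + 1·1) = (57, 54, 7)
w3 = Pw2 = (687, 534, 61)
The requested component of w3 is 61.

61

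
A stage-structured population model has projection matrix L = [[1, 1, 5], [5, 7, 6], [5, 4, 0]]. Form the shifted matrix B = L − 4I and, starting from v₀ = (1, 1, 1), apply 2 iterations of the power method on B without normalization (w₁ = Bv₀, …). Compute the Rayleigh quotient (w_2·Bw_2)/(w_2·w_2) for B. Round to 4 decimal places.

μ ≈ 7.6724

B = L − 4I has rows (-3, 1, 5); (5, 3, 6); (5, 4, -4)
w1 = Bv₀ = ((-3)·1 + 1·1 + 5·1; 5·1 + 3·1 + 6·1; 5·1 + 4·1 + (-4)·1) = (3, 14, 5)
w2 = Bw1 = ((-3)·3 + 1·14 + 5·5; 5·3 + 3·14 + 6·5; 5·3 + 4·14 + (-4)·5) = (30, 87, 51)
Bw2 = (252, 717, 294)
w2·Bw2 = 84933; w2·w2 = 11070; μ ≈ 84933/11070 = 7.6724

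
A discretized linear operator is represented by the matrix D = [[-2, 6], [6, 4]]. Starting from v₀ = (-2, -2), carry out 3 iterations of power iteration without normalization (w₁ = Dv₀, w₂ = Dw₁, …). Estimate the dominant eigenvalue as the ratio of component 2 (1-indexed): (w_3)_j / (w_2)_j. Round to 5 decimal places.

w1 = Dv₀ = ((-2)·(-2) + 6·(-2); 6·(-2) + 4·(-2)) = (-8, -20)
w2 = Dw1 = ((-2)·(-8) + 6·(-20); 6·(-8) + 4·(-20)) = (-104, -128)
w3 = Dw2 = (-560, -1136)
Ratio at component: -1136 / -128 = 8.87500

8.87500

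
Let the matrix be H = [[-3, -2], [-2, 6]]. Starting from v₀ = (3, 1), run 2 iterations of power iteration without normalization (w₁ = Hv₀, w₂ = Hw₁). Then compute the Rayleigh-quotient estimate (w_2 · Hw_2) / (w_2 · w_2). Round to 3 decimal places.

λ ≈ -2.077

w1 = Hv₀ = (-11, 0)
w2 = Hw1 = (33, 22)
Hw2 = (-143, 66)
w2·Hw2 = 33·(-143) + 22·66 = -3267; w2·w2 = 33·33 + 22·22 = 1573
λ ≈ -3267/1573 = -2.077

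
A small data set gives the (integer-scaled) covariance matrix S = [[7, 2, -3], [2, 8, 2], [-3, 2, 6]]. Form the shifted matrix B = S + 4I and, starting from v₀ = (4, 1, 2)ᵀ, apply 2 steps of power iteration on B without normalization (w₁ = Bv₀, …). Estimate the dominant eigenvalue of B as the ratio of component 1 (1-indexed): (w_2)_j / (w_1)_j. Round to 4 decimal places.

μ ≈ 11.4500

B = S + 4I has rows (11, 2, -3); (2, 12, 2); (-3, 2, 10)
w1 = Bv₀ = (11·4 + 2·1 + (-3)·2; 2·4 + 12·1 + 2·2; (-3)·4 + 2·1 + 10·2) = (40, 24, 10)
w2 = Bw1 = (11·40 + 2·24 + (-3)·10; 2·40 + 12·24 + 2·10; (-3)·40 + 2·24 + 10·10) = (458, 388, 28)
Ratio: 458/40 = 11.4500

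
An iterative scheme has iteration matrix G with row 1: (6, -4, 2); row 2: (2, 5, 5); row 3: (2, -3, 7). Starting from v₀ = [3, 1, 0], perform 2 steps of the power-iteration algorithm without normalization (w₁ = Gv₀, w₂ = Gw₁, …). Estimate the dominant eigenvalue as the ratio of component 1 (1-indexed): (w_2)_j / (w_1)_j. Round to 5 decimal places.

λ ≈ 3.28571

w1 = Gv₀ = (6·3 + (-4)·1 + 2·0; 2·3 + 5·1 + 5·0; 2·3 + (-3)·1 + 7·0) = (14, 11, 3)
w2 = Gw1 = (6·14 + (-4)·11 + 2·3; 2·14 + 5·11 + 5·3; 2·14 + (-3)·11 + 7·3) = (46, 98, 16)
Ratio at component: 46 / 14 = 3.28571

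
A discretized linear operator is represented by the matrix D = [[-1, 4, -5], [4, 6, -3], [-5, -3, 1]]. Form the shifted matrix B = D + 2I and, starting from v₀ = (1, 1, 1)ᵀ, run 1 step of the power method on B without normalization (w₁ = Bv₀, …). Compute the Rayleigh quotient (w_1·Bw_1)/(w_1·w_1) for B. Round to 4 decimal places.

9.3679

B = D + 2I has rows (1, 4, -5); (4, 8, -3); (-5, -3, 3)
w1 = Bv₀ = (1·1 + 4·1 + (-5)·1; 4·1 + 8·1 + (-3)·1; (-5)·1 + (-3)·1 + 3·1) = (0, 9, -5)
Bw1 = (61, 87, -42)
w1·Bw1 = 993; w1·w1 = 106; μ ≈ 993/106 = 9.3679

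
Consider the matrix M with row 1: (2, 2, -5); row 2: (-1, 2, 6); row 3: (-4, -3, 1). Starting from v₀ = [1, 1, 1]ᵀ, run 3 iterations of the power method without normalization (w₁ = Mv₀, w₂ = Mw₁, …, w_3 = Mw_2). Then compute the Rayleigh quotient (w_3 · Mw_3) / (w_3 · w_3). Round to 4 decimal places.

4.3791

w1 = Mv₀ = (2·1 + 2·1 + (-5)·1; (-1)·1 + 2·1 + 6·1; (-4)·1 + (-3)·1 + 1·1) = (-1, 7, -6)
w2 = Mw1 = (2·(-1) + 2·7 + (-5)·(-6); (-1)·(-1) + 2·7 + 6·(-6); (-4)·(-1) + (-3)·7 + 1·(-6)) = (42, -21, -23)
w3 = Mw2 = (157, -222, -128)
Mw3 = (510, -1369, -90)
w3·Mw3 = 157·510 + (-222)·(-1369) + (-128)·(-90) = 395508; w3·w3 = 157·157 + (-222)·(-222) + (-128)·(-128) = 90317
λ ≈ 395508/90317 = 4.3791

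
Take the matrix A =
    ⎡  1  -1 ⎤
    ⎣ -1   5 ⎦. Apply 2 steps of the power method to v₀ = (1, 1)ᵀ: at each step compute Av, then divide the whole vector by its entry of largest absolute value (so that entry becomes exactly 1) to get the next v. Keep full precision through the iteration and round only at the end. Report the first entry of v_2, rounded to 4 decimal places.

Av0 = (0.00000, 4.00000); divide by 4.00000 → v1 = (0.00000, 1.00000)
Av1 = (-1.00000, 5.00000); divide by 5.00000 → v2 = (-0.20000, 1.00000)
Requested entry of v2: -4/20 = -0.2000

-0.2000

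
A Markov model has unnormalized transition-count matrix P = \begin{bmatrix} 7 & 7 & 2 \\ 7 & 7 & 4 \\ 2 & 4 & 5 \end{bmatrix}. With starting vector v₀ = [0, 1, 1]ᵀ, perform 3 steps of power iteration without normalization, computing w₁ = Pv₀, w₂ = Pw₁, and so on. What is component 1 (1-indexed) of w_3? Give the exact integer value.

w1 = Pv₀ = (7·0 + 7·1 + 2·1; 7·0 + 7·1 + 4·1; 2·0 + 4·1 + 5·1) = (9, 11, 9)
w2 = Pw1 = (7·9 + 7·11 + 2·9; 7·9 + 7·11 + 4·9; 2·9 + 4·11 + 5·9) = (158, 176, 107)
w3 = Pw2 = (2552, 2766, 1555)
The requested component of w3 is 2552.

2552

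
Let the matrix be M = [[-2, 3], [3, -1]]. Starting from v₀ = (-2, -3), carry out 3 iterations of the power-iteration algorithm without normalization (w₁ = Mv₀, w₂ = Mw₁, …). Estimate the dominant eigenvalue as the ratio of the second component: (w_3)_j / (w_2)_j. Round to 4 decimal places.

w1 = Mv₀ = ((-2)·(-2) + 3·(-3); 3·(-2) + (-1)·(-3)) = (-5, -3)
w2 = Mw1 = ((-2)·(-5) + 3·(-3); 3·(-5) + (-1)·(-3)) = (1, -12)
w3 = Mw2 = (-38, 15)
Ratio at component: 15 / -12 = -1.2500

λ ≈ -1.2500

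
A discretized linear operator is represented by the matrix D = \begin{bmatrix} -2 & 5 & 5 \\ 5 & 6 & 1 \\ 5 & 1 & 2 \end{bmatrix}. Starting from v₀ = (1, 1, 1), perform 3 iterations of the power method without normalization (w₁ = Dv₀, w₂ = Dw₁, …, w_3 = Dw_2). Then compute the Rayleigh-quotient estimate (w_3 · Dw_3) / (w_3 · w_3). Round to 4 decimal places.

w1 = Dv₀ = (8, 12, 8)
w2 = Dw1 = (84, 120, 68)
w3 = Dw2 = (772, 1208, 676)
Dw3 = (7876, 11784, 6420)
w3·Dw3 = 772·7876 + 1208·11784 + 676·6420 = 24655264; w3·w3 = 772·772 + 1208·1208 + 676·676 = 2512224
λ ≈ 24655264/2512224 = 9.8141

λ ≈ 9.8141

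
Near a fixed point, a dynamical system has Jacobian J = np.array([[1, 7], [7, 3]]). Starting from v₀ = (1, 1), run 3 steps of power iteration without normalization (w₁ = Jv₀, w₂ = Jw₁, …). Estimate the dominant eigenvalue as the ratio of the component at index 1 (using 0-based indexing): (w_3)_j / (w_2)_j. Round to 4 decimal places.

λ ≈ 9.3488

w1 = Jv₀ = (1·1 + 7·1; 7·1 + 3·1) = (8, 10)
w2 = Jw1 = (1·8 + 7·10; 7·8 + 3·10) = (78, 86)
w3 = Jw2 = (680, 804)
Ratio at component: 804 / 86 = 9.3488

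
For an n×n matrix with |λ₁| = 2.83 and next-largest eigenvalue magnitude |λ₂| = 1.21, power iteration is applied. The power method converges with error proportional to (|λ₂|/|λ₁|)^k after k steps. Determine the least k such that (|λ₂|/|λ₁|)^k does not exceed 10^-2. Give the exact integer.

6

|λ₂/λ₁| = 1.21/2.83 = 0.42756
Need k ≥ ln(10^-2) / ln(0.42756) = -4.6052 / -0.8497 ≈ 5.420
Smallest integer k satisfying the bound: 6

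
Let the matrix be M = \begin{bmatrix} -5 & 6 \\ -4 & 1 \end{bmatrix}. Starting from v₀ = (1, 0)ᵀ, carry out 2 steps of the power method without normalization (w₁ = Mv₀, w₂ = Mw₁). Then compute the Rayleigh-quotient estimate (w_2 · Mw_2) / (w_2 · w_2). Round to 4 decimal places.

1.1012

w1 = Mv₀ = (-5, -4)
w2 = Mw1 = (1, 16)
Mw2 = (91, 12)
w2·Mw2 = 1·91 + 16·12 = 283; w2·w2 = 1·1 + 16·16 = 257
λ ≈ 283/257 = 1.1012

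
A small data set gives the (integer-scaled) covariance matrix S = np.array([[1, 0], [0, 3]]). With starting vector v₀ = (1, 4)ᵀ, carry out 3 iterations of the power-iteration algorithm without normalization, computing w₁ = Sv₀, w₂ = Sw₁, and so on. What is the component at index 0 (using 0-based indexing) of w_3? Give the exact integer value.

1

w1 = Sv₀ = (1, 12)
w2 = Sw1 = (1, 36)
w3 = Sw2 = (1, 108)
The requested component of w3 is 1.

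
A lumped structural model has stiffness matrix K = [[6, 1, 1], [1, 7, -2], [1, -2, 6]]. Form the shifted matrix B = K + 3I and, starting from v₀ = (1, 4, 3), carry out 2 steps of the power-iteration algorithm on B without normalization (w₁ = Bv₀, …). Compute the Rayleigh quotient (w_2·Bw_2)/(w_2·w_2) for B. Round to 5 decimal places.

9.75342

B = K + 3I has rows (9, 1, 1); (1, 10, -2); (1, -2, 9)
w1 = Bv₀ = (16, 35, 20)
w2 = Bw1 = (199, 326, 126)
Bw2 = (2243, 3207, 681)
w2·Bw2 = 1577645; w2·w2 = 161753; μ ≈ 1577645/161753 = 9.75342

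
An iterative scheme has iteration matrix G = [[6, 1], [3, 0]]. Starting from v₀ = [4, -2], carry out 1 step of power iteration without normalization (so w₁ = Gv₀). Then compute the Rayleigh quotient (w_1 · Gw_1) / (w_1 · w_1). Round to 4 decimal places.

w1 = Gv₀ = (6·4 + 1·(-2); 3·4 + 0·(-2)) = (22, 12)
Gw1 = (144, 66)
w1·Gw1 = 22·144 + 12·66 = 3960; w1·w1 = 22·22 + 12·12 = 628
λ ≈ 3960/628 = 6.3057

6.3057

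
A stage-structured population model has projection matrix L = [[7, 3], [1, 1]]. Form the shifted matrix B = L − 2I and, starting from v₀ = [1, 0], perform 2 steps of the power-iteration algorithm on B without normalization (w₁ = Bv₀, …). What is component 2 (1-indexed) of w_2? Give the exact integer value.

B = L − 2I has rows (5, 3); (1, -1)
w1 = Bv₀ = (5·1 + 3·0; 1·1 + (-1)·0) = (5, 1)
w2 = Bw1 = (5·5 + 3·1; 1·5 + (-1)·1) = (28, 4)
Requested component of w2: 4

4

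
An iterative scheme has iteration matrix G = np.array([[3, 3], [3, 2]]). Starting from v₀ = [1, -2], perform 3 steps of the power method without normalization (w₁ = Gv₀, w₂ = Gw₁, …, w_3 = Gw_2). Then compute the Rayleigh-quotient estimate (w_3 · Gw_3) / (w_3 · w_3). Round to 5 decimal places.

w1 = Gv₀ = (3·1 + 3·(-2); 3·1 + 2·(-2)) = (-3, -1)
w2 = Gw1 = (3·(-3) + 3·(-1); 3·(-3) + 2·(-1)) = (-12, -11)
w3 = Gw2 = (-69, -58)
Gw3 = (-381, -323)
w3·Gw3 = (-69)·(-381) + (-58)·(-323) = 45023; w3·w3 = (-69)·(-69) + (-58)·(-58) = 8125
λ ≈ 45023/8125 = 5.54129

5.54129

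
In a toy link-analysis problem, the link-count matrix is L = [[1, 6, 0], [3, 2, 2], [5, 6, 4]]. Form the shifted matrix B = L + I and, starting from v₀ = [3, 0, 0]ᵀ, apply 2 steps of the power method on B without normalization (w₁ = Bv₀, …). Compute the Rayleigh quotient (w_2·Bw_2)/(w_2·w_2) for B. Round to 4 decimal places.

B = L + I has rows (2, 6, 0); (3, 3, 2); (5, 6, 5)
w1 = Bv₀ = (2·3 + 6·0 + 0·0; 3·3 + 3·0 + 2·0; 5·3 + 6·0 + 5·0) = (6, 9, 15)
w2 = Bw1 = (2·6 + 6·9 + 0·15; 3·6 + 3·9 + 2·15; 5·6 + 6·9 + 5·15) = (66, 75, 159)
Bw2 = (582, 741, 1575)
w2·Bw2 = 344412; w2·w2 = 35262; μ ≈ 344412/35262 = 9.7672

μ ≈ 9.7672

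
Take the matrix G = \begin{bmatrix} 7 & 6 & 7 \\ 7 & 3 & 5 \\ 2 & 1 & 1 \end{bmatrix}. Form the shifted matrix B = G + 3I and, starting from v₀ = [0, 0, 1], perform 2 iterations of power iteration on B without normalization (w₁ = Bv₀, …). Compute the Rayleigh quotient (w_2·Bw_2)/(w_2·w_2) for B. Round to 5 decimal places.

B = G + 3I has rows (10, 6, 7); (7, 6, 5); (2, 1, 4)
w1 = Bv₀ = (10·0 + 6·0 + 7·1; 7·0 + 6·0 + 5·1; 2·0 + 1·0 + 4·1) = (7, 5, 4)
w2 = Bw1 = (10·7 + 6·5 + 7·4; 7·7 + 6·5 + 5·4; 2·7 + 1·5 + 4·4) = (128, 99, 35)
Bw2 = (2119, 1665, 495)
w2·Bw2 = 453392; w2·w2 = 27410; μ ≈ 453392/27410 = 16.54112

16.54112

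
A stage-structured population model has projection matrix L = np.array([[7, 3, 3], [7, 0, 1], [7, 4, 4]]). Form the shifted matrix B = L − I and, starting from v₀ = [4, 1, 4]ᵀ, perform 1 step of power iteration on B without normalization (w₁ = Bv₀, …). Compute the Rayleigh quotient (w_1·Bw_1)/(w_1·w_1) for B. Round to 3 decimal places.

B = L − I has rows (6, 3, 3); (7, -1, 1); (7, 4, 3)
w1 = Bv₀ = (6·4 + 3·1 + 3·4; 7·4 + (-1)·1 + 1·4; 7·4 + 4·1 + 3·4) = (39, 31, 44)
Bw1 = (459, 286, 529)
w1·Bw1 = 50043; w1·w1 = 4418; μ ≈ 50043/4418 = 11.327

μ ≈ 11.327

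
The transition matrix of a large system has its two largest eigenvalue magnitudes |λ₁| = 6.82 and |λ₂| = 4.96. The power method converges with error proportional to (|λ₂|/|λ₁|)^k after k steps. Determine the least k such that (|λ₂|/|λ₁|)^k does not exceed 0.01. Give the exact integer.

15

|λ₂/λ₁| = 4.96/6.82 = 0.72727
Need k ≥ ln(0.01) / ln(0.72727) = -4.6052 / -0.3185 ≈ 14.461
Smallest integer k satisfying the bound: 15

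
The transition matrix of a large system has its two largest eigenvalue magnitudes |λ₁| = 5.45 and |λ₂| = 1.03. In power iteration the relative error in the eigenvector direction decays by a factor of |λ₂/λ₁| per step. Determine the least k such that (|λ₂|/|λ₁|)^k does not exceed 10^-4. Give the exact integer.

6

|λ₂/λ₁| = 1.03/5.45 = 0.18899
Need k ≥ ln(10^-4) / ln(0.18899) = -9.2103 / -1.6661 ≈ 5.528
Smallest integer k satisfying the bound: 6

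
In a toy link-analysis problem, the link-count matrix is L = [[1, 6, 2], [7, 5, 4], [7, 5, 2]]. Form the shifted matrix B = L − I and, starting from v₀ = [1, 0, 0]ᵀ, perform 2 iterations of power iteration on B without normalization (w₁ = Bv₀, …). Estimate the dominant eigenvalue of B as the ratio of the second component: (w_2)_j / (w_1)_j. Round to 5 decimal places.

B = L − I has rows (0, 6, 2); (7, 4, 4); (7, 5, 1)
w1 = Bv₀ = (0, 7, 7)
w2 = Bw1 = (56, 56, 42)
Ratio: 56/7 = 8.00000

μ ≈ 8.00000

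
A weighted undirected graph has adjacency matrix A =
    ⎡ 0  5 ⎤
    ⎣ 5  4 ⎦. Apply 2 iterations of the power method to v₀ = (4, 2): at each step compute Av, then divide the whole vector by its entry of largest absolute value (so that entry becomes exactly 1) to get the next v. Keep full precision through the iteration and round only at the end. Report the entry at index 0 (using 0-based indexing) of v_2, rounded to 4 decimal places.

0.8642

Av0 = (10.00000, 28.00000); divide by 28.00000 → v1 = (0.35714, 1.00000)
Av1 = (5.00000, 5.78571); divide by 5.78571 → v2 = (0.86420, 1.00000)
Requested entry of v2: 140/162 = 0.8642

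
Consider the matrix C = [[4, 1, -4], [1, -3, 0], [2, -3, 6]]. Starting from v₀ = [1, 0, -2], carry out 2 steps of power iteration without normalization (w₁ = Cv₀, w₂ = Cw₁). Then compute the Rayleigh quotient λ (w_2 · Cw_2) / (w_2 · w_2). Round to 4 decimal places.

w1 = Cv₀ = (12, 1, -10)
w2 = Cw1 = (89, 9, -39)
Cw2 = (521, 62, -83)
w2·Cw2 = 89·521 + 9·62 + (-39)·(-83) = 50164; w2·w2 = 89·89 + 9·9 + (-39)·(-39) = 9523
λ ≈ 50164/9523 = 5.2677

5.2677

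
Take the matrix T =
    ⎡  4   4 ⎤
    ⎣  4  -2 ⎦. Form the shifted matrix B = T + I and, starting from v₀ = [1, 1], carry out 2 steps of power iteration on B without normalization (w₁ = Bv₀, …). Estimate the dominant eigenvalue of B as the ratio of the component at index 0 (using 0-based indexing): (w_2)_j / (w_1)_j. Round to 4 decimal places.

6.3333

B = T + I has rows (5, 4); (4, -1)
w1 = Bv₀ = (5·1 + 4·1; 4·1 + (-1)·1) = (9, 3)
w2 = Bw1 = (5·9 + 4·3; 4·9 + (-1)·3) = (57, 33)
Ratio: 57/9 = 6.3333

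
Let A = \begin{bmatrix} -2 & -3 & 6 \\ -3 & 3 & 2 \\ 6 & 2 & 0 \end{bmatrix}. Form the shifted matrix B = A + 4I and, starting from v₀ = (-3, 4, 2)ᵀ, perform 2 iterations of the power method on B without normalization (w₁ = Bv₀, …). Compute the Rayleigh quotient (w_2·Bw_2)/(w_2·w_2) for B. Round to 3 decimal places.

B = A + 4I has rows (2, -3, 6); (-3, 7, 2); (6, 2, 4)
w1 = Bv₀ = (2·(-3) + (-3)·4 + 6·2; (-3)·(-3) + 7·4 + 2·2; 6·(-3) + 2·4 + 4·2) = (-6, 41, -2)
w2 = Bw1 = (2·(-6) + (-3)·41 + 6·(-2); (-3)·(-6) + 7·41 + 2·(-2); 6·(-6) + 2·41 + 4·(-2)) = (-147, 301, 38)
Bw2 = (-969, 2624, -128)
w2·Bw2 = 927403; w2·w2 = 113654; μ ≈ 927403/113654 = 8.160

μ ≈ 8.160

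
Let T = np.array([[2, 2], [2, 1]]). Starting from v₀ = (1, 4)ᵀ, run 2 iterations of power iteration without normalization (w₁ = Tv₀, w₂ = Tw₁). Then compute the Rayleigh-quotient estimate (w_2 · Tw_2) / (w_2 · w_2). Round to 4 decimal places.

w1 = Tv₀ = (2·1 + 2·4; 2·1 + 1·4) = (10, 6)
w2 = Tw1 = (2·10 + 2·6; 2·10 + 1·6) = (32, 26)
Tw2 = (116, 90)
w2·Tw2 = 32·116 + 26·90 = 6052; w2·w2 = 32·32 + 26·26 = 1700
λ ≈ 6052/1700 = 3.5600

λ ≈ 3.5600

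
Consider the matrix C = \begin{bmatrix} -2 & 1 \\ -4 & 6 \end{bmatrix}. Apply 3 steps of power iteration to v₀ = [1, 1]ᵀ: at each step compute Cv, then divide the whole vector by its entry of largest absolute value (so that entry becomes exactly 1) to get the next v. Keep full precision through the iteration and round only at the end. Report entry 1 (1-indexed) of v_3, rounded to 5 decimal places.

Cv0 = (-1.000000, 2.000000); divide by 2.000000 → v1 = (-0.500000, 1.000000)
Cv1 = (2.000000, 8.000000); divide by 8.000000 → v2 = (0.250000, 1.000000)
Cv2 = (0.500000, 5.000000); divide by 5.000000 → v3 = (0.100000, 1.000000)
Requested entry of v3: 8/80 = 0.10000

0.10000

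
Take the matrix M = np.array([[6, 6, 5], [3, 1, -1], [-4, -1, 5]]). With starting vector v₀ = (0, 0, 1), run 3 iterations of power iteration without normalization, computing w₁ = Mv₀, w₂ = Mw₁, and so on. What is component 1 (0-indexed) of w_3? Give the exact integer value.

150

w1 = Mv₀ = (5, -1, 5)
w2 = Mw1 = (49, 9, 6)
w3 = Mw2 = (378, 150, -175)
The requested component of w3 is 150.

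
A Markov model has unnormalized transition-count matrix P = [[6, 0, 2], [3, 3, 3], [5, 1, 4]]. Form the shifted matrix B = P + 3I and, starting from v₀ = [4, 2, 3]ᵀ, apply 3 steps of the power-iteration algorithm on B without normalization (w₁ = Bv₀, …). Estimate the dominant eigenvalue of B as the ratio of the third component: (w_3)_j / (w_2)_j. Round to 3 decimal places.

12.097

B = P + 3I has rows (9, 0, 2); (3, 6, 3); (5, 1, 7)
w1 = Bv₀ = (9·4 + 0·2 + 2·3; 3·4 + 6·2 + 3·3; 5·4 + 1·2 + 7·3) = (42, 33, 43)
w2 = Bw1 = (9·42 + 0·33 + 2·43; 3·42 + 6·33 + 3·43; 5·42 + 1·33 + 7·43) = (464, 453, 544)
w3 = Bw2 = (5264, 5742, 6581)
Ratio: 6581/544 = 12.097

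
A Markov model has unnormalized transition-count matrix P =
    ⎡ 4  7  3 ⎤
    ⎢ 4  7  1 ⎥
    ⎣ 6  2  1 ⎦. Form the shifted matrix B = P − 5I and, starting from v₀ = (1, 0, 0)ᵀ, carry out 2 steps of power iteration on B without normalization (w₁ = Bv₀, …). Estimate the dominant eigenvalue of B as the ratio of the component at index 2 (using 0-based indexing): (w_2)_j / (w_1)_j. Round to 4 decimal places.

-3.6667

B = P − 5I has rows (-1, 7, 3); (4, 2, 1); (6, 2, -4)
w1 = Bv₀ = ((-1)·1 + 7·0 + 3·0; 4·1 + 2·0 + 1·0; 6·1 + 2·0 + (-4)·0) = (-1, 4, 6)
w2 = Bw1 = ((-1)·(-1) + 7·4 + 3·6; 4·(-1) + 2·4 + 1·6; 6·(-1) + 2·4 + (-4)·6) = (47, 10, -22)
Ratio: -22/6 = -3.6667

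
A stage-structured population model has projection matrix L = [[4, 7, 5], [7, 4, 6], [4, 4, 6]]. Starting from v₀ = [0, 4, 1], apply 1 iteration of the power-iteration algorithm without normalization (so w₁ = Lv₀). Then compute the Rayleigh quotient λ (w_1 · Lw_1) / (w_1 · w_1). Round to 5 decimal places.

w1 = Lv₀ = (4·0 + 7·4 + 5·1; 7·0 + 4·4 + 6·1; 4·0 + 4·4 + 6·1) = (33, 22, 22)
Lw1 = (396, 451, 352)
w1·Lw1 = 33·396 + 22·451 + 22·352 = 30734; w1·w1 = 33·33 + 22·22 + 22·22 = 2057
λ ≈ 30734/2057 = 14.94118

λ ≈ 14.94118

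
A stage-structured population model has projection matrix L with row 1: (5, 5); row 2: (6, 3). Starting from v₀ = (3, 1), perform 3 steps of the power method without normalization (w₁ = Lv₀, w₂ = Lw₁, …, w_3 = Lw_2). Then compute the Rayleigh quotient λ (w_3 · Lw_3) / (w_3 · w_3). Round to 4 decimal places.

w1 = Lv₀ = (5·3 + 5·1; 6·3 + 3·1) = (20, 21)
w2 = Lw1 = (5·20 + 5·21; 6·20 + 3·21) = (205, 183)
w3 = Lw2 = (1940, 1779)
Lw3 = (18595, 16977)
w3·Lw3 = 1940·18595 + 1779·16977 = 66276383; w3·w3 = 1940·1940 + 1779·1779 = 6928441
λ ≈ 66276383/6928441 = 9.5658

λ ≈ 9.5658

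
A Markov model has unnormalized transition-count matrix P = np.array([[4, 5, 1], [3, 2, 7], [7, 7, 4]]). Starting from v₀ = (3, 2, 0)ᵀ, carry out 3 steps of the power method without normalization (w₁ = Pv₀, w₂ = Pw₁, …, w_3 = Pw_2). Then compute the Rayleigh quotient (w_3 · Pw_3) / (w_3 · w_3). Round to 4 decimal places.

w1 = Pv₀ = (4·3 + 5·2 + 1·0; 3·3 + 2·2 + 7·0; 7·3 + 7·2 + 4·0) = (22, 13, 35)
w2 = Pw1 = (4·22 + 5·13 + 1·35; 3·22 + 2·13 + 7·35; 7·22 + 7·13 + 4·35) = (188, 337, 385)
w3 = Pw2 = (2822, 3933, 5215)
Pw3 = (36168, 52837, 68145)
w3·Pw3 = 2822·36168 + 3933·52837 + 5215·68145 = 665250192; w3·w3 = 2822·2822 + 3933·3933 + 5215·5215 = 50628398
λ ≈ 665250192/50628398 = 13.1399

13.1399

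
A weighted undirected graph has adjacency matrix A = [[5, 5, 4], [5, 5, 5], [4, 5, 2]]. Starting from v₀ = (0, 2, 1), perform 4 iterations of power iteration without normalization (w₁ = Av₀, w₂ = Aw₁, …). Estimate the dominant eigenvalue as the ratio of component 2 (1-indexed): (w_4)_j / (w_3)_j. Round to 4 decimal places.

w1 = Av₀ = (14, 15, 12)
w2 = Aw1 = (193, 205, 155)
w3 = Aw2 = (2610, 2765, 2107)
w4 = Aw3 = (35303, 37410, 28479)
Ratio at component: 37410 / 2765 = 13.5298

λ ≈ 13.5298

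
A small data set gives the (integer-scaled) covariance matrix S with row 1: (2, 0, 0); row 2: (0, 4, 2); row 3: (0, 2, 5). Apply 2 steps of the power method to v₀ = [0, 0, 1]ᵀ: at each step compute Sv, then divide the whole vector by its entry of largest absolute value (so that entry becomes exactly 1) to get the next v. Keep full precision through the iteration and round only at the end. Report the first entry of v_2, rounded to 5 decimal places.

0.00000

Sv0 = (0.000000, 2.000000, 5.000000); divide by 5.000000 → v1 = (0.000000, 0.400000, 1.000000)
Sv1 = (0.000000, 3.600000, 5.800000); divide by 5.800000 → v2 = (0.000000, 0.620690, 1.000000)
Requested entry of v2: 0/29 = 0.00000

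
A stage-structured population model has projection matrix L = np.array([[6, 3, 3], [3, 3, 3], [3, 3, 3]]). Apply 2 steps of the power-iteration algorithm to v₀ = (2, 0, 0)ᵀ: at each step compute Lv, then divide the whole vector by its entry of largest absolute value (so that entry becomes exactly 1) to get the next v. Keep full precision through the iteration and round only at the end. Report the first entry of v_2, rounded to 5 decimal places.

Lv0 = (12.000000, 6.000000, 6.000000); divide by 12.000000 → v1 = (1.000000, 0.500000, 0.500000)
Lv1 = (9.000000, 6.000000, 6.000000); divide by 9.000000 → v2 = (1.000000, 0.666667, 0.666667)
Requested entry of v2: 108/108 = 1.00000

1.00000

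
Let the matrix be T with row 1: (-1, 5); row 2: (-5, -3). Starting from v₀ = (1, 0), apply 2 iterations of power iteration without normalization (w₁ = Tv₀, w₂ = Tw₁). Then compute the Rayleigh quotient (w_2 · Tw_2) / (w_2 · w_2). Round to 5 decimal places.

w1 = Tv₀ = ((-1)·1 + 5·0; (-5)·1 + (-3)·0) = (-1, -5)
w2 = Tw1 = ((-1)·(-1) + 5·(-5); (-5)·(-1) + (-3)·(-5)) = (-24, 20)
Tw2 = (124, 60)
w2·Tw2 = (-24)·124 + 20·60 = -1776; w2·w2 = (-24)·(-24) + 20·20 = 976
λ ≈ -1776/976 = -1.81967

λ ≈ -1.81967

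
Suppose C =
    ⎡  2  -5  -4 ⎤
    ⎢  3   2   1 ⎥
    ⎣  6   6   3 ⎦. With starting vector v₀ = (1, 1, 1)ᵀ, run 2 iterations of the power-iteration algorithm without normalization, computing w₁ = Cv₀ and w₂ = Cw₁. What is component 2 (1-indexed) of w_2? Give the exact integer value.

w1 = Cv₀ = (-7, 6, 15)
w2 = Cw1 = (-104, 6, 39)
The requested component of w2 is 6.

6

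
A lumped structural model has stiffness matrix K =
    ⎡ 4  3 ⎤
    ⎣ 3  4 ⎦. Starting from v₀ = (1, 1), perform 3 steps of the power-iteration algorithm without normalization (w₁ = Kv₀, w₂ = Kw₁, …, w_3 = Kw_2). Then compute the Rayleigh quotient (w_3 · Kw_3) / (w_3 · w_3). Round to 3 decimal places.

7.000

w1 = Kv₀ = (4·1 + 3·1; 3·1 + 4·1) = (7, 7)
w2 = Kw1 = (4·7 + 3·7; 3·7 + 4·7) = (49, 49)
w3 = Kw2 = (343, 343)
Kw3 = (2401, 2401)
w3·Kw3 = 343·2401 + 343·2401 = 1647086; w3·w3 = 343·343 + 343·343 = 235298
λ ≈ 1647086/235298 = 7.000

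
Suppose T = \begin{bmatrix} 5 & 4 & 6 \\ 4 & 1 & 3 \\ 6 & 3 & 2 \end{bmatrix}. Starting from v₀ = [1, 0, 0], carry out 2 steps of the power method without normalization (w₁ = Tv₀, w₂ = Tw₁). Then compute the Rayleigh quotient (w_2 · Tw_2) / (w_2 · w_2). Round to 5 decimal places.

λ ≈ 11.93487

w1 = Tv₀ = (5·1 + 4·0 + 6·0; 4·1 + 1·0 + 3·0; 6·1 + 3·0 + 2·0) = (5, 4, 6)
w2 = Tw1 = (5·5 + 4·4 + 6·6; 4·5 + 1·4 + 3·6; 6·5 + 3·4 + 2·6) = (77, 42, 54)
Tw2 = (877, 512, 696)
w2·Tw2 = 77·877 + 42·512 + 54·696 = 126617; w2·w2 = 77·77 + 42·42 + 54·54 = 10609
λ ≈ 126617/10609 = 11.93487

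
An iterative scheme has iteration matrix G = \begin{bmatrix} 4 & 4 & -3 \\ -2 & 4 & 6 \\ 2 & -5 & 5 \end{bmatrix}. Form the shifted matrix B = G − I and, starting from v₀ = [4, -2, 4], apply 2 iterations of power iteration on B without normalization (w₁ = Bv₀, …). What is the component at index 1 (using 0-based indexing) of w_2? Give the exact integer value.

B = G − I has rows (3, 4, -3); (-2, 3, 6); (2, -5, 4)
w1 = Bv₀ = (3·4 + 4·(-2) + (-3)·4; (-2)·4 + 3·(-2) + 6·4; 2·4 + (-5)·(-2) + 4·4) = (-8, 10, 34)
w2 = Bw1 = (3·(-8) + 4·10 + (-3)·34; (-2)·(-8) + 3·10 + 6·34; 2·(-8) + (-5)·10 + 4·34) = (-86, 250, 70)
Requested component of w2: 250

250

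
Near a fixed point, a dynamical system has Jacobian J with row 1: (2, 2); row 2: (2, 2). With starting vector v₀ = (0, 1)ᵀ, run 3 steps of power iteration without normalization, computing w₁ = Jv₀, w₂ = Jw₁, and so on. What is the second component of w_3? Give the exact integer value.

w1 = Jv₀ = (2, 2)
w2 = Jw1 = (8, 8)
w3 = Jw2 = (32, 32)
The requested component of w3 is 32.

32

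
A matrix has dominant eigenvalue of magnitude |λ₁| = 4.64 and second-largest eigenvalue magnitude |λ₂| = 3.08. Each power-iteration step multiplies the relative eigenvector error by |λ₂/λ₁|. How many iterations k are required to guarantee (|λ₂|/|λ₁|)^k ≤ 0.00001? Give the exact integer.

29

|λ₂/λ₁| = 3.08/4.64 = 0.66379
Need k ≥ ln(0.00001) / ln(0.66379) = -11.5129 / -0.4098 ≈ 28.095
Smallest integer k satisfying the bound: 29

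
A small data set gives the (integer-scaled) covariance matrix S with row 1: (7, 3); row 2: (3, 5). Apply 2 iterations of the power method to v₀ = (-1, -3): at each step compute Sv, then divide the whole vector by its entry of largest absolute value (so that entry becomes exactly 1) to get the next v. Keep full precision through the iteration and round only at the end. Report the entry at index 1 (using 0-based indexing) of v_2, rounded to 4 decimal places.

Sv0 = (-16.00000, -18.00000); divide by -18.00000 → v1 = (0.88889, 1.00000)
Sv1 = (9.22222, 7.66667); divide by 9.22222 → v2 = (1.00000, 0.83133)
Requested entry of v2: -138/-166 = 0.8313

0.8313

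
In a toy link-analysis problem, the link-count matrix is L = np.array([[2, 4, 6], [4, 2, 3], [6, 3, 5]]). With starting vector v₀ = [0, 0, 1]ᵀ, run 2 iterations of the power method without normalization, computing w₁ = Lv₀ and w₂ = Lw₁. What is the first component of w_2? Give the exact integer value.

w1 = Lv₀ = (2·0 + 4·0 + 6·1; 4·0 + 2·0 + 3·1; 6·0 + 3·0 + 5·1) = (6, 3, 5)
w2 = Lw1 = (2·6 + 4·3 + 6·5; 4·6 + 2·3 + 3·5; 6·6 + 3·3 + 5·5) = (54, 45, 70)
The requested component of w2 is 54.

54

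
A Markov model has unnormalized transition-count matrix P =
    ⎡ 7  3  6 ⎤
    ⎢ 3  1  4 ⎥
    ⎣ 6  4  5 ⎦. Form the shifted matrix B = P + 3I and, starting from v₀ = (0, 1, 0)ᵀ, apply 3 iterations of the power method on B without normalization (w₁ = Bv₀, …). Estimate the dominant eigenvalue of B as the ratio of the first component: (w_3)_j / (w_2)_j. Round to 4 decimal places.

B = P + 3I has rows (10, 3, 6); (3, 4, 4); (6, 4, 8)
w1 = Bv₀ = (10·0 + 3·1 + 6·0; 3·0 + 4·1 + 4·0; 6·0 + 4·1 + 8·0) = (3, 4, 4)
w2 = Bw1 = (10·3 + 3·4 + 6·4; 3·3 + 4·4 + 4·4; 6·3 + 4·4 + 8·4) = (66, 41, 66)
w3 = Bw2 = (1179, 626, 1088)
Ratio: 1179/66 = 17.8636

μ ≈ 17.8636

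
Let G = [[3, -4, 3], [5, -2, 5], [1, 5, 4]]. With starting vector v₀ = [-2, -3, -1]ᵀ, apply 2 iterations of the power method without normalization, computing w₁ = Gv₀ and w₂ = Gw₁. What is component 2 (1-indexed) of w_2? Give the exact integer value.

-72

w1 = Gv₀ = (3·(-2) + (-4)·(-3) + 3·(-1); 5·(-2) + (-2)·(-3) + 5·(-1); 1·(-2) + 5·(-3) + 4·(-1)) = (3, -9, -21)
w2 = Gw1 = (3·3 + (-4)·(-9) + 3·(-21); 5·3 + (-2)·(-9) + 5·(-21); 1·3 + 5·(-9) + 4·(-21)) = (-18, -72, -126)
The requested component of w2 is -72.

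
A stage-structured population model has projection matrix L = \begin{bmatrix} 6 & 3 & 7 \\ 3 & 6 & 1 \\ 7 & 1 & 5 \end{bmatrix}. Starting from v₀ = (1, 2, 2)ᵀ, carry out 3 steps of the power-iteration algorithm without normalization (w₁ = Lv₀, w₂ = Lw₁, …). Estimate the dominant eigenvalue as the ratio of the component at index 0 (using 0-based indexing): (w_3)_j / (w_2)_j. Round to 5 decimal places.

w1 = Lv₀ = (26, 17, 19)
w2 = Lw1 = (340, 199, 294)
w3 = Lw2 = (4695, 2508, 4049)
Ratio at component: 4695 / 340 = 13.80882

13.80882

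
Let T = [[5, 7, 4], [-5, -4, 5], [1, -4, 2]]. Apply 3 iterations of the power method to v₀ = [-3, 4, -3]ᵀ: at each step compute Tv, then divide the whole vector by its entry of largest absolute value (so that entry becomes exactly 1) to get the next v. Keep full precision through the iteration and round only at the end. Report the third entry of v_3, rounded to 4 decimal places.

-0.0605

Tv0 = (1.00000, -16.00000, -25.00000); divide by -25.00000 → v1 = (-0.04000, 0.64000, 1.00000)
Tv1 = (8.28000, 2.64000, -0.60000); divide by 8.28000 → v2 = (1.00000, 0.31884, -0.07246)
Tv2 = (6.94203, -6.63768, -0.42029); divide by 6.94203 → v3 = (1.00000, -0.95616, -0.06054)
Requested entry of v3: 87/-1437 = -0.0605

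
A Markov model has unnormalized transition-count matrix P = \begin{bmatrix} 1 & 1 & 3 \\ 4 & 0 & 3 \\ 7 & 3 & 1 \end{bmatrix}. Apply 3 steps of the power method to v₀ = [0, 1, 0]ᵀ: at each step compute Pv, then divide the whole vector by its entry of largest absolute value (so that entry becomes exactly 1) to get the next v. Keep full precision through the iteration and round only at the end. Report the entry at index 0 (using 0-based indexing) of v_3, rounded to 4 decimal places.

Pv0 = (1.00000, 0.00000, 3.00000); divide by 3.00000 → v1 = (0.33333, 0.00000, 1.00000)
Pv1 = (3.33333, 4.33333, 3.33333); divide by 4.33333 → v2 = (0.76923, 1.00000, 0.76923)
Pv2 = (4.07692, 5.38462, 9.15385); divide by 9.15385 → v3 = (0.44538, 0.58824, 1.00000)
Requested entry of v3: 53/119 = 0.4454

0.4454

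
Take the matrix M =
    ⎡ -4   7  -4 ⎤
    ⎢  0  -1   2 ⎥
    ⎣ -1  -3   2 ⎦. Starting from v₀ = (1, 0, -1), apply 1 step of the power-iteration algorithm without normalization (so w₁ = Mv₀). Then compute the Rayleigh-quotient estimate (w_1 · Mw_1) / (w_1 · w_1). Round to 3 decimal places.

w1 = Mv₀ = ((-4)·1 + 7·0 + (-4)·(-1); 0·1 + (-1)·0 + 2·(-1); (-1)·1 + (-3)·0 + 2·(-1)) = (0, -2, -3)
Mw1 = (-2, -4, 0)
w1·Mw1 = 0·(-2) + (-2)·(-4) + (-3)·0 = 8; w1·w1 = 0·0 + (-2)·(-2) + (-3)·(-3) = 13
λ ≈ 8/13 = 0.615

λ ≈ 0.615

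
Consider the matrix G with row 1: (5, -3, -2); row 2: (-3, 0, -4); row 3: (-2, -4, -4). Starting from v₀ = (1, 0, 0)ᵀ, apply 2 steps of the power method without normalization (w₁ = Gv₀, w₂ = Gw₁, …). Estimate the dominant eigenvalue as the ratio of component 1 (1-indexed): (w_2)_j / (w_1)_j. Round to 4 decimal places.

w1 = Gv₀ = (5, -3, -2)
w2 = Gw1 = (38, -7, 10)
Ratio at component: 38 / 5 = 7.6000

λ ≈ 7.6000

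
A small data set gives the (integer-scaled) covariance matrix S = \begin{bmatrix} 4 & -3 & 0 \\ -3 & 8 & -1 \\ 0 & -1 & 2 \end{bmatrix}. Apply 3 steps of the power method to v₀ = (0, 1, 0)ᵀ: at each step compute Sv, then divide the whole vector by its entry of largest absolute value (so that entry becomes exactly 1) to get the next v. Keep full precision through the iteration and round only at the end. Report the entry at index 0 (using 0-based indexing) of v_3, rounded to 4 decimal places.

-0.5155

Sv0 = (-3.00000, 8.00000, -1.00000); divide by 8.00000 → v1 = (-0.37500, 1.00000, -0.12500)
Sv1 = (-4.50000, 9.25000, -1.25000); divide by 9.25000 → v2 = (-0.48649, 1.00000, -0.13514)
Sv2 = (-4.94595, 9.59459, -1.27027); divide by 9.59459 → v3 = (-0.51549, 1.00000, -0.13239)
Requested entry of v3: -366/710 = -0.5155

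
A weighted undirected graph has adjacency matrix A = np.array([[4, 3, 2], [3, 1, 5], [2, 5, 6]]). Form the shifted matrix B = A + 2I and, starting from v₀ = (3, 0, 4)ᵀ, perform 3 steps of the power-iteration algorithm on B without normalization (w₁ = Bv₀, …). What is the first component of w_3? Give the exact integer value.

B = A + 2I has rows (6, 3, 2); (3, 3, 5); (2, 5, 8)
w1 = Bv₀ = (26, 29, 38)
w2 = Bw1 = (319, 355, 501)
w3 = Bw2 = (3981, 4527, 6421)
Requested component of w3: 3981

3981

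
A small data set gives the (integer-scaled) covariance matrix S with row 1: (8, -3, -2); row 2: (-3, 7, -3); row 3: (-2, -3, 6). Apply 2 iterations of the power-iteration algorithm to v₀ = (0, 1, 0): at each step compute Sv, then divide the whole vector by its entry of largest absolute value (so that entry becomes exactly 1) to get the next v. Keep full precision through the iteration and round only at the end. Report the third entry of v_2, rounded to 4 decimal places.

-0.4925

Sv0 = (-3.00000, 7.00000, -3.00000); divide by 7.00000 → v1 = (-0.42857, 1.00000, -0.42857)
Sv1 = (-5.57143, 9.57143, -4.71429); divide by 9.57143 → v2 = (-0.58209, 1.00000, -0.49254)
Requested entry of v2: -33/67 = -0.4925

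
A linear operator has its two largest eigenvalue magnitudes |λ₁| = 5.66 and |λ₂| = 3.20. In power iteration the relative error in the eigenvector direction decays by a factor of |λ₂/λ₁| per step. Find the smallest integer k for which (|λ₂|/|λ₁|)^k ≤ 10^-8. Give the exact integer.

33

|λ₂/λ₁| = 3.20/5.66 = 0.56537
Need k ≥ ln(10^-8) / ln(0.56537) = -18.4207 / -0.5703 ≈ 32.302
Smallest integer k satisfying the bound: 33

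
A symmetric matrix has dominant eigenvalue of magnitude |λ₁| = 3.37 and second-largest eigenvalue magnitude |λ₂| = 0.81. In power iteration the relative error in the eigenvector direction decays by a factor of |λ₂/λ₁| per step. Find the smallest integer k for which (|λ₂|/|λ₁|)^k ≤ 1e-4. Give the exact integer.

7

|λ₂/λ₁| = 0.81/3.37 = 0.24036
Need k ≥ ln(1e-4) / ln(0.24036) = -9.2103 / -1.4256 ≈ 6.461
Smallest integer k satisfying the bound: 7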